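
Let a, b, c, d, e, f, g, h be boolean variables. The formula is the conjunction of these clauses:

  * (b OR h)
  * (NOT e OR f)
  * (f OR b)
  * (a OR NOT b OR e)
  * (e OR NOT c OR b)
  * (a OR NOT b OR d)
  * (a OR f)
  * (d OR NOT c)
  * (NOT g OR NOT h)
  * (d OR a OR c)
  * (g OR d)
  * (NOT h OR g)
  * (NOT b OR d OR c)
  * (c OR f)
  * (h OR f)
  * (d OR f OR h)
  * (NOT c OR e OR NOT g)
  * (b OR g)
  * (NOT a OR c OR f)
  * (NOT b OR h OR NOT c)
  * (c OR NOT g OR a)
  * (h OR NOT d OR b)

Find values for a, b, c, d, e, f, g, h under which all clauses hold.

a=1, b=1, c=0, d=1, e=1, f=1, g=0, h=0

Check each clause:
  1. (h OR b) — b is true.
  2. (NOT e OR f) — f is true.
  3. (b OR f) — b is true.
  4. (e OR NOT b OR a) — a is true.
  5. (b OR NOT c OR e) — NOT c is true.
  6. (NOT b OR d OR a) — a is true.
  7. (f OR a) — a is true.
  8. (d OR NOT c) — d is true.
  9. (NOT g OR NOT h) — NOT h is true.
  10. (d OR c OR a) — a is true.
  11. (g OR d) — d is true.
  12. (NOT h OR g) — NOT h is true.
  13. (c OR NOT b OR d) — d is true.
  14. (c OR f) — f is true.
  15. (h OR f) — f is true.
  16. (d OR h OR f) — d is true.
  17. (NOT g OR NOT c OR e) — NOT g is true.
  18. (g OR b) — b is true.
  19. (c OR f OR NOT a) — f is true.
  20. (NOT b OR NOT c OR h) — NOT c is true.
  21. (a OR NOT g OR c) — a is true.
  22. (NOT d OR b OR h) — b is true.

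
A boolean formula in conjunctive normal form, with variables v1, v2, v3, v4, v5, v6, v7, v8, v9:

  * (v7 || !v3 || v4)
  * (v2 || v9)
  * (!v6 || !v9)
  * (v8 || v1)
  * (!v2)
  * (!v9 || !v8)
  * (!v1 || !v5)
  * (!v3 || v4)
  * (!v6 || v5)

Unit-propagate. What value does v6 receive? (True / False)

False

Unit clause (!v2) sets v2 = False.
(v9 || v2): since v2 = False, the clause reduces to (v9). v9 = True.
(!v9 || !v6) with v9 = True leaves only !v6, so v6 = False.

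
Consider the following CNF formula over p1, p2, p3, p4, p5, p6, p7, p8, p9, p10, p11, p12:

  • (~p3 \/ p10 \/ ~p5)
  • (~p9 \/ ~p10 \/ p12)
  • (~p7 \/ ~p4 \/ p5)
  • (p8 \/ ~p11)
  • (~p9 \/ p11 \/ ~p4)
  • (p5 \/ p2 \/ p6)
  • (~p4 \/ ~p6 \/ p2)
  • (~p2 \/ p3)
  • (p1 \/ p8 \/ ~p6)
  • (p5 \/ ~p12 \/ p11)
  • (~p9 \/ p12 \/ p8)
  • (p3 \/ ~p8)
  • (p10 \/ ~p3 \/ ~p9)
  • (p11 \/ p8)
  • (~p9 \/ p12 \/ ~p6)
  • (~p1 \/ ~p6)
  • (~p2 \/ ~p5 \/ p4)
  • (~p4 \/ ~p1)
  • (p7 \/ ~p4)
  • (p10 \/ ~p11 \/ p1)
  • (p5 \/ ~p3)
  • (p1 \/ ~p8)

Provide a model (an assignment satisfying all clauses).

p1=1, p2=0, p3=1, p4=0, p5=1, p6=0, p7=1, p8=1, p9=0, p10=1, p11=0, p12=0

p9 occurs only negated in the remaining clauses — set p9 = False.
Branch on p1: take p1 = True.
  then p6 is forced to False.
  then p4 is forced to False.
Set p2 = False and propagate.
  then p5 is forced to True.
The remaining clauses are satisfied by p3 = True, p7 = True, p8 = True, p10 = True, p11 = False, p12 = False.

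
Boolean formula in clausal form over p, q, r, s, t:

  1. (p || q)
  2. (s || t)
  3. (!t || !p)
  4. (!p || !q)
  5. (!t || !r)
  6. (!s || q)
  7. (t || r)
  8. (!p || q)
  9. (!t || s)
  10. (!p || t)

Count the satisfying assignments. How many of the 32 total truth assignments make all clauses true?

2

The models are:
  p=F q=T r=F s=T t=T
  p=F q=T r=T s=T t=F
That's 2 in total.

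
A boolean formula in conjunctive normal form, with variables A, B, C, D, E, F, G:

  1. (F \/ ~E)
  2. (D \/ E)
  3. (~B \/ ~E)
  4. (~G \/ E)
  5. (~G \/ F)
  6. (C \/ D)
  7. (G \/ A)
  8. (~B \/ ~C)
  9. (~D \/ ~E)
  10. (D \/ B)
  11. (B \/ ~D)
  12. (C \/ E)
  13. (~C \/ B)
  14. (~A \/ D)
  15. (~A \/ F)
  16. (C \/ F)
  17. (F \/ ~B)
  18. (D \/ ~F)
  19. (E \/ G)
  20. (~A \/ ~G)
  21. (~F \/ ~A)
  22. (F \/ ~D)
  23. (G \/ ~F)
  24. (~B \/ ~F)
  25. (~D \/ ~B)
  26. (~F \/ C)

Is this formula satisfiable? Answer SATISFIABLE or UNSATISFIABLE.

UNSATISFIABLE

F = True:
  propagation gives D=True, E=False, G=False; an empty clause results — contradiction.
F = False:
  propagation gives E=False, D=True; an empty clause results — contradiction.
Every branch closes, so no satisfying assignment exists.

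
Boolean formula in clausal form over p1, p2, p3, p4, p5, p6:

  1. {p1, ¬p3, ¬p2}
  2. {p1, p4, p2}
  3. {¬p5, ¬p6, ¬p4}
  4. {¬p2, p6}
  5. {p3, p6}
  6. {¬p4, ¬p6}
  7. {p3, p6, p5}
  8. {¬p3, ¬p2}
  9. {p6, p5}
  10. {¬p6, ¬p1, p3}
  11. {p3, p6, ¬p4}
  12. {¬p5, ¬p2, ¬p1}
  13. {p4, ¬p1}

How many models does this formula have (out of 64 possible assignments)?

Satisfying assignments:
  p1=F p2=F p3=T p4=T p5=T p6=F
  p1=F p2=T p3=F p4=F p5=F p6=T
  p1=F p2=T p3=F p4=F p5=T p6=T
  p1=T p2=F p3=T p4=T p5=T p6=F
Count: 4.

4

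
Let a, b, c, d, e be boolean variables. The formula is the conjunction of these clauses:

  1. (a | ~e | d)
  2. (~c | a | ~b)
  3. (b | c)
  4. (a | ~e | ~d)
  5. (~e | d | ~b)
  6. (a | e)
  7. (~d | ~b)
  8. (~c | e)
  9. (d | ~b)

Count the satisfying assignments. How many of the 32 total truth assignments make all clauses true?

2

Satisfying assignments:
  a=1 b=0 c=1 d=0 e=1
  a=1 b=0 c=1 d=1 e=1
That's 2 in total.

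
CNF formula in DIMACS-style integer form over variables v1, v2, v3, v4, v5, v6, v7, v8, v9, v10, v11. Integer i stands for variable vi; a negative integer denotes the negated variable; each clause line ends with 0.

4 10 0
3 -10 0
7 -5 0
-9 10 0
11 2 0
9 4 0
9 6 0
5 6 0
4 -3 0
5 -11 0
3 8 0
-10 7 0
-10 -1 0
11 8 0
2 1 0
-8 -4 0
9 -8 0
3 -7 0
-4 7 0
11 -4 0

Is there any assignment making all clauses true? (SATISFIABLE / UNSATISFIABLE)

Pure literal: v2 appears only positively; assign v2 = True.
v6 occurs only positively in the remaining clauses — set v6 = True.
Try v1 = False.
Try v3 = True.
  then v4 is forced to True.
  then v8 is forced to False.
  then v11 is forced to True.
  then v5 is forced to True.
  then v7 is forced to True.
Branch on v9: take v9 = False.
v10 is now unconstrained; take v10 = True.
Every clause has at least one true literal under this assignment.
So v1=False, v2=True, v3=True, v4=True, v5=True, v6=True, v7=True, v8=False, v9=False, v10=True, v11=True is a satisfying assignment.

SATISFIABLE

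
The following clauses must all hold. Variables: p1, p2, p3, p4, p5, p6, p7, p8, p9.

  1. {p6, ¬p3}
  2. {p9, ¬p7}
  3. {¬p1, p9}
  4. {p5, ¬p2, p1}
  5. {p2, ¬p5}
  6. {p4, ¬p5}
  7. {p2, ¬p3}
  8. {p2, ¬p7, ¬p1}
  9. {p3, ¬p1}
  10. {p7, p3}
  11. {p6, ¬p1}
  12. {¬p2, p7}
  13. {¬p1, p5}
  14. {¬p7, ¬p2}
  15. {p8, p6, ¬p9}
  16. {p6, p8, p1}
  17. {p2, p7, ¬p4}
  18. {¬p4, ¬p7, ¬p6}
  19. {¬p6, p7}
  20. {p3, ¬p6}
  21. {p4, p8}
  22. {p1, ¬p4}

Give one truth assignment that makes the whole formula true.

p1=False, p2=False, p3=False, p4=False, p5=False, p6=False, p7=True, p8=True, p9=True

Check each clause:
  1. {p6, ¬p3} — ¬p3 is true.
  2. {p9, ¬p7} — p9 is true.
  3. {¬p1, p9} — p9 is true.
  4. {¬p2, p1, p5} — ¬p2 is true.
  5. {¬p5, p2} — ¬p5 is true.
  6. {p4, ¬p5} — ¬p5 is true.
  7. {¬p3, p2} — ¬p3 is true.
  8. {p2, ¬p7, ¬p1} — ¬p1 is true.
  9. {p3, ¬p1} — ¬p1 is true.
  10. {p7, p3} — p7 is true.
  11. {¬p1, p6} — ¬p1 is true.
  12. {¬p2, p7} — ¬p2 is true.
  13. {p5, ¬p1} — ¬p1 is true.
  14. {¬p7, ¬p2} — ¬p2 is true.
  15. {p8, ¬p9, p6} — p8 is true.
  16. {p8, p6, p1} — p8 is true.
  17. {¬p4, p2, p7} — ¬p4 is true.
  18. {¬p6, ¬p7, ¬p4} — ¬p6 is true.
  19. {¬p6, p7} — ¬p6 is true.
  20. {p3, ¬p6} — ¬p6 is true.
  21. {p8, p4} — p8 is true.
  22. {¬p4, p1} — ¬p4 is true.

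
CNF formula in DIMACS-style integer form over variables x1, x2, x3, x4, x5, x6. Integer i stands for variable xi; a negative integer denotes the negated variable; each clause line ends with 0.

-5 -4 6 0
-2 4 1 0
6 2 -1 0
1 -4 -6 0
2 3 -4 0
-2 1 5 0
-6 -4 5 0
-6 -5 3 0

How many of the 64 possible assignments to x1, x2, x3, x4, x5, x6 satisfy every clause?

22

Split on x4, then x6.
  x4=1, x6=1: remaining (x1,x2,x3,x5) ∈ {(1,0,1,1); (1,1,1,1)} — 2.
  x4=1, x6=0: remaining (x1,x2,x3,x5) ∈ {(0,0,1,0); (1,1,0,0); (1,1,1,0)} — 3.
  x4=0, x6=1: 9 of the 16 assignments to (x1,x2,x3,x5) work.
  x4=0, x6=0: x3, x5 free; 2 ways for (x1,x2) × 2^2 = 8.
Total: 2 + 3 + 9 + 8 = 22.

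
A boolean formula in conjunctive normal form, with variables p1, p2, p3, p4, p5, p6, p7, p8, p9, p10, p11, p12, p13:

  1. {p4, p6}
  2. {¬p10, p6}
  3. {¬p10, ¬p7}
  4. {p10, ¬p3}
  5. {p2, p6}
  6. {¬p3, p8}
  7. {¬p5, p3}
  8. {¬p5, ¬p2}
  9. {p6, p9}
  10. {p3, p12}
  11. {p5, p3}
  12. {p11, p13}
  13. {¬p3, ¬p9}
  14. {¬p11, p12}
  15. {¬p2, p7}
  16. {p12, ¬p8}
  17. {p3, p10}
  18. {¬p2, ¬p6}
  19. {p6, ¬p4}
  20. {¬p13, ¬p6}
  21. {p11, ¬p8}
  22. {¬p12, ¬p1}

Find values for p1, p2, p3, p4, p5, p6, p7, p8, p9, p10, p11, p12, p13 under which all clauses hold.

p1=0, p2=0, p3=1, p4=0, p5=1, p6=1, p7=0, p8=1, p9=0, p10=1, p11=1, p12=1, p13=0

Pure literal: p1 appears only negated; assign p1 = False.
Try p2 = False.
  then p6 is forced to True.
  then p13 is forced to False.
  then p11 is forced to True.
  then p12 is forced to True.
For the remaining variables, p3 = True, p4 = False, p5 = True, p7 = False, p8 = True, p9 = False, p10 = True works.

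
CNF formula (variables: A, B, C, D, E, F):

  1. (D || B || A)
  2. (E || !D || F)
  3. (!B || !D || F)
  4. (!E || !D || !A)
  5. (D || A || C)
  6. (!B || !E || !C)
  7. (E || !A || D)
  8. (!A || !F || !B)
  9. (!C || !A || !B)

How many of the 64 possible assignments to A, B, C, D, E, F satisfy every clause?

18

Case analysis on A and D:
  A=1, D=1: remaining (B,C,E,F) ∈ {(0,0,0,1); (0,1,0,1)} — 2.
  A=1, D=0: 5 of the 16 assignments to (B,C,E,F) work.
  A=0, D=1: 9 of the 16 assignments to (B,C,E,F) work.
  A=0, D=0: remaining (B,C,E,F) ∈ {(1,1,0,0); (1,1,0,1)} — 2.
Total: 2 + 5 + 9 + 2 = 18.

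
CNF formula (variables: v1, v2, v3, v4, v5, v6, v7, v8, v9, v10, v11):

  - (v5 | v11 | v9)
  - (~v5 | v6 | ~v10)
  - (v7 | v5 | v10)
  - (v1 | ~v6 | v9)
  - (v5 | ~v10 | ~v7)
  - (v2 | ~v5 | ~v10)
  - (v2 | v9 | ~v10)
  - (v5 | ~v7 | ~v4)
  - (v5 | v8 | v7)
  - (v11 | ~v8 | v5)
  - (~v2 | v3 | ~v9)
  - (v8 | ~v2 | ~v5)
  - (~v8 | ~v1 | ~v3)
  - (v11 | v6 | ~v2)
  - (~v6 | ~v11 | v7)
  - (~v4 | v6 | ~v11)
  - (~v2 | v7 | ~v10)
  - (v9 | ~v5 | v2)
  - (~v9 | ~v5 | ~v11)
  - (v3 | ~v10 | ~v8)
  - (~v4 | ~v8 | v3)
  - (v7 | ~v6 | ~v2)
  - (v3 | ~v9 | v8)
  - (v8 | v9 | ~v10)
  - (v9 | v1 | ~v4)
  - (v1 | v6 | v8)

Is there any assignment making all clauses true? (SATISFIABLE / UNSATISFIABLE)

SATISFIABLE

Pure literal: v4 appears only negated; assign v4 = False.
Branch on v1: take v1 = True.
Branch on v2: take v2 = True.
Try v3 = False.
  then v9 is forced to False.
For the remaining variables, v5 = True, v6 = True, v7 = True, v8 = True, v10 = False, v11 = False works.
Every clause has at least one true literal under this assignment.
So v1=1, v2=1, v3=0, v4=0, v5=1, v6=1, v7=1, v8=1, v9=0, v10=0, v11=0 is a satisfying assignment.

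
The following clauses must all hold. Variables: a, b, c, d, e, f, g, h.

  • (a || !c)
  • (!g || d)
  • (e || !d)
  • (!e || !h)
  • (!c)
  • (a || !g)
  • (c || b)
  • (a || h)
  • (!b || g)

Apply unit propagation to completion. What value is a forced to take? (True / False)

(!c) is a unit clause: c = False.
(b || c): since c = False, the clause reduces to (b). b = True.
In (g || !b), !b is now false; g must hold, so g = True.
(d || !g) with g = True leaves only d, so d = True.
From (e || !d) and d = True: e = True.
(!h || !e) with e = True leaves only !h, so h = False.
(a || !g): since g = True, the clause reduces to (a). a = True.

True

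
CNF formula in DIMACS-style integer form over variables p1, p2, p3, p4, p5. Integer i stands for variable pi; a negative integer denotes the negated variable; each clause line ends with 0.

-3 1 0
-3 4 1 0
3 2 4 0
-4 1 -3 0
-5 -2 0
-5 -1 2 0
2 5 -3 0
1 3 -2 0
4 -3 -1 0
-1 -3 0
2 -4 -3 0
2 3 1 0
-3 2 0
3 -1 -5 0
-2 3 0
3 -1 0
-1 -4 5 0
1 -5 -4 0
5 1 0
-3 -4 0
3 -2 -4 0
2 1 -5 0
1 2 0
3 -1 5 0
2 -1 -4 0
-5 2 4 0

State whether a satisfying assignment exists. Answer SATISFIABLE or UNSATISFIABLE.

UNSATISFIABLE

p1 = True:
  propagation gives p3=False; an empty clause results — contradiction.
p1 = False:
  propagation gives p3=False, p2=False; an empty clause results — contradiction.
Every branch closes, so no satisfying assignment exists.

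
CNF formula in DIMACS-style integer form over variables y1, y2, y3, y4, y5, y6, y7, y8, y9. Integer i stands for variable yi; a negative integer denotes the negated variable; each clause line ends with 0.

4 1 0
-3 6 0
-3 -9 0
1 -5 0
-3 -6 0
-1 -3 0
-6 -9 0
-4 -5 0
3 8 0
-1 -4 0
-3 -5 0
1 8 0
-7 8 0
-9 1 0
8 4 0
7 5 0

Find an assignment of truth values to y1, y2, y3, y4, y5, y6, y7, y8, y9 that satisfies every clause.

y1=F, y2=T, y3=F, y4=T, y5=F, y6=F, y7=T, y8=T, y9=F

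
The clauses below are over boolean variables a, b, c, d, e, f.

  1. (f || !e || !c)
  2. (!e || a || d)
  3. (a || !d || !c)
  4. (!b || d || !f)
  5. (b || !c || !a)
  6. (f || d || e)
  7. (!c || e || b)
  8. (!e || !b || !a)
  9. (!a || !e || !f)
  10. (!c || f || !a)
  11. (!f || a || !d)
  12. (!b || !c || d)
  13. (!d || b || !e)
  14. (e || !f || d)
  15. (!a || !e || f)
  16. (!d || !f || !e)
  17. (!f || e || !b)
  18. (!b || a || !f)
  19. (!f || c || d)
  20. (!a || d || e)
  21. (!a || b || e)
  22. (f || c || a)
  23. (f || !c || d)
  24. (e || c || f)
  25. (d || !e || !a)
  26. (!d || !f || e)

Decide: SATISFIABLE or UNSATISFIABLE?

e = True:
  a = True:
    propagation gives b=False, c=False, f=False; an empty clause results — contradiction.
  a = False:
    propagation gives d=True, c=False, f=False; an empty clause results — contradiction.
e = False:
  f = True:
    propagation gives d=True; an empty clause results — contradiction.
  f = False:
    propagation gives d=True, c=True, a=True; an empty clause results — contradiction.
Every branch closes, so no satisfying assignment exists.

UNSATISFIABLE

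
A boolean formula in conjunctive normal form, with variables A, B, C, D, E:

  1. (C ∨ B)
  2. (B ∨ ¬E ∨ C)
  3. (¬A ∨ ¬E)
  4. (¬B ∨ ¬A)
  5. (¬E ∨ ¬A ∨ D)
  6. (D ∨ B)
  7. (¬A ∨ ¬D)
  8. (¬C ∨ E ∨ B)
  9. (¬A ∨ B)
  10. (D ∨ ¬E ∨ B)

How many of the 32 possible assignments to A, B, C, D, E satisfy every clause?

Split on B, then A.
  B=T, A=T: a clause becomes empty — 0.
  B=T, A=F: C, D, E free → 2^3 = 8.
  B=F, A=T: a clause becomes empty — 0.
  B=F, A=F: remaining (C,D,E) ∈ {(T,T,T)} — 1.
Total: 0 + 8 + 0 + 1 = 9.

9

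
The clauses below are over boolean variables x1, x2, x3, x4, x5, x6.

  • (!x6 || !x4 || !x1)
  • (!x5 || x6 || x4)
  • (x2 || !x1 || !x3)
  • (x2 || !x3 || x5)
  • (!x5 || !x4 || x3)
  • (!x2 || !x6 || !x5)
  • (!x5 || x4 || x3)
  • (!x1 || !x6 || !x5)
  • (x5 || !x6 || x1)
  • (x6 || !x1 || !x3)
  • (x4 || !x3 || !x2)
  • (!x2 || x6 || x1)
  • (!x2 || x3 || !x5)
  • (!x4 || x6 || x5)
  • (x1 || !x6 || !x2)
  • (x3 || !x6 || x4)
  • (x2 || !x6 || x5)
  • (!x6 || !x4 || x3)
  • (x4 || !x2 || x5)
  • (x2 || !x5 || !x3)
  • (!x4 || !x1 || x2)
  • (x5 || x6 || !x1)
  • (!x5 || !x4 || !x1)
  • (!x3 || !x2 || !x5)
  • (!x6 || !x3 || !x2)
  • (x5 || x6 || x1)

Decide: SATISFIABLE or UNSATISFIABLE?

x5 = True:
  x3 = True:
    propagation gives x2=True; an empty clause results — contradiction.
  x3 = False:
    propagation gives x4=False; an empty clause results — contradiction.
x5 = False:
  x6 = True:
    propagation gives x1=True, x4=False, x3=True, x2=True; an empty clause results — contradiction.
  x6 = False:
    propagation gives x4=False, x2=False, x3=False, x1=False; an empty clause results — contradiction.
Every branch closes, so no satisfying assignment exists.

UNSATISFIABLE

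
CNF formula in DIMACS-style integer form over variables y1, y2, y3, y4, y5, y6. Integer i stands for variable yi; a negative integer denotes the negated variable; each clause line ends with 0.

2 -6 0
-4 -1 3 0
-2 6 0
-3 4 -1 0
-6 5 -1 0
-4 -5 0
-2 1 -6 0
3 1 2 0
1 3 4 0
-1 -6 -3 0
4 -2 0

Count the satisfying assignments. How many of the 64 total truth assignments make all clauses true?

6

Satisfying assignments:
  y1=0 y2=0 y3=1 y4=0 y5=0 y6=0
  y1=0 y2=0 y3=1 y4=0 y5=1 y6=0
  y1=0 y2=0 y3=1 y4=1 y5=0 y6=0
  y1=1 y2=0 y3=0 y4=0 y5=0 y6=0
  y1=1 y2=0 y3=0 y4=0 y5=1 y6=0
  y1=1 y2=0 y3=1 y4=1 y5=0 y6=0
That's 6 in total.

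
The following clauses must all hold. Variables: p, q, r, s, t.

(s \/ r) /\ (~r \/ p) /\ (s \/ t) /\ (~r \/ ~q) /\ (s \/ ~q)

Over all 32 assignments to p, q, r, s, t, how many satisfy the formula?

Case analysis on r and s:
  r=T, s=T: remaining (p,q,t) ∈ {(T,F,F); (T,F,T)} — 2.
  r=T, s=F: remaining (p,q,t) ∈ {(T,F,T)} — 1.
  r=F, s=T: p, q, t free → 2^3 = 8.
  r=F, s=F: a clause becomes empty — 0.
Total: 2 + 1 + 8 + 0 = 11.

11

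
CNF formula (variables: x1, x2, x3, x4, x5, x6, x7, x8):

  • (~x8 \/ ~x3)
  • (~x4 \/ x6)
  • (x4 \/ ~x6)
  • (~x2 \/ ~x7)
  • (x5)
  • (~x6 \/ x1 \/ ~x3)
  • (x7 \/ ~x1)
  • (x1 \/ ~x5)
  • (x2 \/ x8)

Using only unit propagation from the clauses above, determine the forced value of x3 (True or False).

False

(x5) is a unit clause: x5 = True.
From (x1 \/ ~x5) and x5 = True: x1 = True.
From (~x1 \/ x7) and x1 = True: x7 = True.
(~x2 \/ ~x7): since x7 = True, the clause reduces to (~x2). x2 = False.
From (x2 \/ x8) and x2 = False: x8 = True.
(~x8 \/ ~x3) with x8 = True leaves only ~x3, so x3 = False.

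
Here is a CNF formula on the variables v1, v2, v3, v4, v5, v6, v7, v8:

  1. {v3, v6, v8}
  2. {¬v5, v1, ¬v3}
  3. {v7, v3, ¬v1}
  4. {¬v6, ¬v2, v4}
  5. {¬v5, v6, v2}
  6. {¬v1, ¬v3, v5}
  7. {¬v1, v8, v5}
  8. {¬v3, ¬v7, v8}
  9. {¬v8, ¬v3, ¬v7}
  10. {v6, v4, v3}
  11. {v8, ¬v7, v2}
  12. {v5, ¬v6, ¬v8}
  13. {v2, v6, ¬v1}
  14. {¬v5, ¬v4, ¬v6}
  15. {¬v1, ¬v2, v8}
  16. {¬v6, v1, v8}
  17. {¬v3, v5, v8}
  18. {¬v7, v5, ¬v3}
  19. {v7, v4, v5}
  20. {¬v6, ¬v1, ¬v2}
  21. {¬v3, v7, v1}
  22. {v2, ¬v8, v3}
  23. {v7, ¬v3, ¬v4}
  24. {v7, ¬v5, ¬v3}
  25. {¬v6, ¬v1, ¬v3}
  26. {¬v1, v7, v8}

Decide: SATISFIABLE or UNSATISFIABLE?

SATISFIABLE

Try v1 = False.
Branch on v2: take v2 = True.
Branch on v3: take v3 = False.
For the remaining variables, v4 = True, v5 = True, v6 = False, v7 = True, v8 = True works.
So v1 = F  v2 = T  v3 = F  v4 = T  v5 = T  v6 = F  v7 = T  v8 = T is a satisfying assignment.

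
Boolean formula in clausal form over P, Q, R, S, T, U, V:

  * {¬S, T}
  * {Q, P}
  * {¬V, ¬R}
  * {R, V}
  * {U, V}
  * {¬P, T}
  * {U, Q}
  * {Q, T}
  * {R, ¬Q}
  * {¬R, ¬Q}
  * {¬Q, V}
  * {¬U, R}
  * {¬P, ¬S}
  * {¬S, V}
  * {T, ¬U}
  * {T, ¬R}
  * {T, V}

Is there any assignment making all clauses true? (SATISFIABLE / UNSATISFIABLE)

SATISFIABLE

S occurs only negated in the remaining clauses — set S = False.
Pure literal: T appears only positively; assign T = True.
Try P = True.
For the remaining variables, Q = False, R = True, U = True, V = False works.
Every clause has at least one true literal under this assignment.
So P = True, Q = False, R = True, S = False, T = True, U = True, V = False is a satisfying assignment.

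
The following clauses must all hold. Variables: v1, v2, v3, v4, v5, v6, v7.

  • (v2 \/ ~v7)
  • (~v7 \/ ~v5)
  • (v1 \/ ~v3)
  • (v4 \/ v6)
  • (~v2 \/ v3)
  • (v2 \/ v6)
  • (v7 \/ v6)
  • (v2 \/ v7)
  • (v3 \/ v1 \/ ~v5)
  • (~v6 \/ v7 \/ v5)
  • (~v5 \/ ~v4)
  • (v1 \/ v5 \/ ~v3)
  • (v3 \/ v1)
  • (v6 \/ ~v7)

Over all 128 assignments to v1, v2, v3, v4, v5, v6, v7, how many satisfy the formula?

Satisfying assignments:
  v1=T v2=T v3=T v4=F v5=F v6=T v7=T
  v1=T v2=T v3=T v4=F v5=T v6=T v7=F
  v1=T v2=T v3=T v4=T v5=F v6=T v7=T
That's 3 in total.

3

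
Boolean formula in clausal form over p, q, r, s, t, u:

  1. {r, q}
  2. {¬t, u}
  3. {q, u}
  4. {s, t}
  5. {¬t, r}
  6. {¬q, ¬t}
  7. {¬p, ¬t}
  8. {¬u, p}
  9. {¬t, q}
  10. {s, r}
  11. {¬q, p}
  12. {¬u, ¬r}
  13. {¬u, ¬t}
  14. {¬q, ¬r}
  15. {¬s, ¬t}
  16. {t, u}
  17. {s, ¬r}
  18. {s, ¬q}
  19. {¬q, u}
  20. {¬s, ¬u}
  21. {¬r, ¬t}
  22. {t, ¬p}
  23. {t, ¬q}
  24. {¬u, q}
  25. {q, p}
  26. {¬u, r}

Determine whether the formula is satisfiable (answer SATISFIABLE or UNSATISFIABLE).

UNSATISFIABLE

t = True:
  propagation gives u=True; an empty clause results — contradiction.
t = False:
  propagation gives s=True, u=True; an empty clause results — contradiction.
Every branch closes, so no satisfying assignment exists.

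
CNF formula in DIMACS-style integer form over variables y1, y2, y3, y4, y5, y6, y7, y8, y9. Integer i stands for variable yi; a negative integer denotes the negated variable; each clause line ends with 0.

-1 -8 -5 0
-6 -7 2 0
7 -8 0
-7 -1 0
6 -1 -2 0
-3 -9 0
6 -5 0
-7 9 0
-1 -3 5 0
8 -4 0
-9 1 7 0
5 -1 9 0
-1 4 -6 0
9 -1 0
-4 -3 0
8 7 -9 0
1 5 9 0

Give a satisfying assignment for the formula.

y1=F  y2=F  y3=F  y4=F  y5=T  y6=T  y7=F  y8=F  y9=F

y3 occurs only negated in the remaining clauses — set y3 = False.
Try y1 = False.
Branch on y2: take y2 = False.
Branch on y4: take y4 = False.
The remaining clauses are satisfied by y5 = True, y6 = True, y7 = False, y8 = False, y9 = False.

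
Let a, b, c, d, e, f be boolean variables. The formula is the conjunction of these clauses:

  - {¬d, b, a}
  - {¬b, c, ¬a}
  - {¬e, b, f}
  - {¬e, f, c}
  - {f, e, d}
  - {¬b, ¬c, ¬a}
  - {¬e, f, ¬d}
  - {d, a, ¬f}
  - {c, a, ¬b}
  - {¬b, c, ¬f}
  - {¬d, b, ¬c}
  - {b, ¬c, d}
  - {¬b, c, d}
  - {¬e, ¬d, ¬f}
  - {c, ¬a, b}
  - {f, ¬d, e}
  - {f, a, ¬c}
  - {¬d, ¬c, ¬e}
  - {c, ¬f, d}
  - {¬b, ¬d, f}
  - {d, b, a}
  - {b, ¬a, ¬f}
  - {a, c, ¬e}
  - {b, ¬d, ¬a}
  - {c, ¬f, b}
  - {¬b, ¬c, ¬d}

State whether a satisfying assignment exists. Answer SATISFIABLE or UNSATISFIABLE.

b = True:
  c = True:
    propagation gives a=False, f=True, d=True; an empty clause results — contradiction.
  c = False:
    propagation gives a=False; an empty clause results — contradiction.
b = False:
  d = True:
    propagation gives a=True; an empty clause results — contradiction.
  d = False:
    propagation gives c=False, a=False; an empty clause results — contradiction.
Every branch closes, so no satisfying assignment exists.

UNSATISFIABLE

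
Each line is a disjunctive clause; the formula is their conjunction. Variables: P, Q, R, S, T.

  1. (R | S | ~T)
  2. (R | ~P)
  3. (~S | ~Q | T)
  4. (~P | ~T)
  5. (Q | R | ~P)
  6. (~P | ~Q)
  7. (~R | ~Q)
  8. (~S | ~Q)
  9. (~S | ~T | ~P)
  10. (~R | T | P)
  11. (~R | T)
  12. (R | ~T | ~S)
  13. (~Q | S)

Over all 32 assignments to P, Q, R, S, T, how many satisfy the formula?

4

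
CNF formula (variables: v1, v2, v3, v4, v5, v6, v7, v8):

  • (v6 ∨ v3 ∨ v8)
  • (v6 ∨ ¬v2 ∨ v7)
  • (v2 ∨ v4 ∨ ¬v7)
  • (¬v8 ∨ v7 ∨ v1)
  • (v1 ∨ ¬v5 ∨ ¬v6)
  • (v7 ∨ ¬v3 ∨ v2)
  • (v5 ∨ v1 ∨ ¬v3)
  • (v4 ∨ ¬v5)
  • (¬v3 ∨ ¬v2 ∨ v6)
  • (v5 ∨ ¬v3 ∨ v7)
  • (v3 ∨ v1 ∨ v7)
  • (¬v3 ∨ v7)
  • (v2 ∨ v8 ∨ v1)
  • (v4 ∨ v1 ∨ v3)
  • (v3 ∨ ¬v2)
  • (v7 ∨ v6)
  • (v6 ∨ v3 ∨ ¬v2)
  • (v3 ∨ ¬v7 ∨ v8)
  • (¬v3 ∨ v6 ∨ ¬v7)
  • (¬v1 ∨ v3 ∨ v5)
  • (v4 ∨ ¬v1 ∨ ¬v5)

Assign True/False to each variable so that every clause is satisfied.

v1 = T, v2 = T, v3 = T, v4 = T, v5 = F, v6 = T, v7 = T, v8 = T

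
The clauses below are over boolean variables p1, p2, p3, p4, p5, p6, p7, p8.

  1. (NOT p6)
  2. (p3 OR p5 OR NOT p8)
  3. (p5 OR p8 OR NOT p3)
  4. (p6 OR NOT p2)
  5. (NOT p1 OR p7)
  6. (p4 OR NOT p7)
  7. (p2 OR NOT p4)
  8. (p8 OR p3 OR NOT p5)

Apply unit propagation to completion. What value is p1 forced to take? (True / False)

(NOT p6) is a unit clause: p6 = False.
From (NOT p2 OR p6) and p6 = False: p2 = False.
(NOT p4 OR p2) with p2 = False leaves only NOT p4, so p4 = False.
In (p4 OR NOT p7), p4 is now false; NOT p7 must hold, so p7 = False.
In (NOT p1 OR p7), p7 is now false; NOT p1 must hold, so p1 = False.

False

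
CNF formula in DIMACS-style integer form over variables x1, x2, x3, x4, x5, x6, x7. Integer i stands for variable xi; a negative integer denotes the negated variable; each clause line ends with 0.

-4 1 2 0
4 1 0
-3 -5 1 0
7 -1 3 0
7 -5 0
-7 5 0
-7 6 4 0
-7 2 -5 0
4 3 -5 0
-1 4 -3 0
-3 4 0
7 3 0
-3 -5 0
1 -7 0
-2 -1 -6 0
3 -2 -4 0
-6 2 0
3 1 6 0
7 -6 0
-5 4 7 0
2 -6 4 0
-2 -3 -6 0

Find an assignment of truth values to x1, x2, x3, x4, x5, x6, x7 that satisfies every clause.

x1=True  x2=True  x3=True  x4=True  x5=False  x6=False  x7=False

Try x1 = True.
Branch on x2: take x2 = True.
  then x6 is forced to False.
For the remaining variables, x3 = True, x4 = True, x5 = False, x7 = False works.
Check each clause:
  1. {x1, x2, ¬x4} — x1 is true.
  2. {x4, x1} — x1 is true.
  3. {x1, ¬x3, ¬x5} — x1 is true.
  4. {¬x1, x7, x3} — x3 is true.
  5. {x7, ¬x5} — ¬x5 is true.
  6. {x5, ¬x7} — ¬x7 is true.
  7. {x4, x6, ¬x7} — ¬x7 is true.
  8. {x2, ¬x5, ¬x7} — ¬x7 is true.
  9. {x4, x3, ¬x5} — x3 is true.
  10. {¬x1, x4, ¬x3} — x4 is true.
  11. {x4, ¬x3} — x4 is true.
  12. {x3, x7} — x3 is true.
  13. {¬x3, ¬x5} — ¬x5 is true.
  14. {¬x7, x1} — ¬x7 is true.
  15. {¬x2, ¬x6, ¬x1} — ¬x6 is true.
  16. {x3, ¬x4, ¬x2} — x3 is true.
  17. {¬x6, x2} — ¬x6 is true.
  18. {x6, x3, x1} — x1 is true.
  19. {¬x6, x7} — ¬x6 is true.
  20. {¬x5, x7, x4} — ¬x5 is true.
  21. {x2, x4, ¬x6} — x2 is true.
  22. {¬x6, ¬x2, ¬x3} — ¬x6 is true.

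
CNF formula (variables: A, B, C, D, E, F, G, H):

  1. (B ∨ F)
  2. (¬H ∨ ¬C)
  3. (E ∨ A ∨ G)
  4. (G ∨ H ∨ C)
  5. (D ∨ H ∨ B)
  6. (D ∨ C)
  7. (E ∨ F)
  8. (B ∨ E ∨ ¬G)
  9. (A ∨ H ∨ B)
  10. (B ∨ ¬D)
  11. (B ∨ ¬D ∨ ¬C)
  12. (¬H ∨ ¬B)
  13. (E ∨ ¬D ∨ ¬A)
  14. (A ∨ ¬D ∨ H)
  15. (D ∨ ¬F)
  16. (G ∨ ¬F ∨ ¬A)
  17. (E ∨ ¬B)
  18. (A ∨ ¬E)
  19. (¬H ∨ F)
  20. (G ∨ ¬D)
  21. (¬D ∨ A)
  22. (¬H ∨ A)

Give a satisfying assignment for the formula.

Try A = True.
Set B = True and propagate.
  then H is forced to False.
  then E is forced to True.
Branch on C: take C = False.
  then G is forced to True.
  then D is forced to True.
F is now unconstrained; take F = False.
Check each clause:
  1. (B ∨ F) — B is true.
  2. (¬C ∨ ¬H) — ¬H is true.
  3. (A ∨ E ∨ G) — A is true.
  4. (C ∨ G ∨ H) — G is true.
  5. (H ∨ D ∨ B) — B is true.
  6. (D ∨ C) — D is true.
  7. (F ∨ E) — E is true.
  8. (¬G ∨ B ∨ E) — B is true.
  9. (A ∨ B ∨ H) — A is true.
  10. (¬D ∨ B) — B is true.
  11. (B ∨ ¬C ∨ ¬D) — B is true.
  12. (¬H ∨ ¬B) — ¬H is true.
  13. (¬D ∨ ¬A ∨ E) — E is true.
  14. (H ∨ ¬D ∨ A) — A is true.
  15. (¬F ∨ D) — ¬F is true.
  16. (¬A ∨ ¬F ∨ G) — ¬F is true.
  17. (E ∨ ¬B) — E is true.
  18. (¬E ∨ A) — A is true.
  19. (F ∨ ¬H) — ¬H is true.
  20. (G ∨ ¬D) — G is true.
  21. (¬D ∨ A) — A is true.
  22. (A ∨ ¬H) — ¬H is true.

A=1  B=1  C=0  D=1  E=1  F=0  G=1  H=0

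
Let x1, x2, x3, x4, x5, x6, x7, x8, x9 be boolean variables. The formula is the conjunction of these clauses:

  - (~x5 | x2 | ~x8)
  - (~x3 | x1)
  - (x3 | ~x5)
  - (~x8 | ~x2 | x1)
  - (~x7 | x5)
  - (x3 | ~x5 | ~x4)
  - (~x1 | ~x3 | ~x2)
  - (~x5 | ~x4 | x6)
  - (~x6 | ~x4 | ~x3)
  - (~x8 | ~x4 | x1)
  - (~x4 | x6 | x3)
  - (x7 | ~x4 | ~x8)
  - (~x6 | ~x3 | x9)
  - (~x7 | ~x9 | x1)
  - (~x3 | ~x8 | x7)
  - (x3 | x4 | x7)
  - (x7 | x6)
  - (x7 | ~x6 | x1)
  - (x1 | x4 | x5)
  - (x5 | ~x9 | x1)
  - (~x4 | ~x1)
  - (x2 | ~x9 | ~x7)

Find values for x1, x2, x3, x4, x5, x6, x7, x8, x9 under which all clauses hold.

x1 = 1, x2 = 0, x3 = 1, x4 = 0, x5 = 1, x6 = 1, x7 = 0, x8 = 0, x9 = 1

Check each clause:
  1. (~x5 | x2 | ~x8) — ~x8 is true.
  2. (~x3 | x1) — x1 is true.
  3. (x3 | ~x5) — x3 is true.
  4. (x1 | ~x2 | ~x8) — ~x8 is true.
  5. (~x7 | x5) — ~x7 is true.
  6. (x3 | ~x4 | ~x5) — x3 is true.
  7. (~x1 | ~x2 | ~x3) — ~x2 is true.
  8. (~x4 | ~x5 | x6) — ~x4 is true.
  9. (~x4 | ~x3 | ~x6) — ~x4 is true.
  10. (~x8 | ~x4 | x1) — ~x8 is true.
  11. (x6 | ~x4 | x3) — x3 is true.
  12. (~x4 | ~x8 | x7) — ~x8 is true.
  13. (~x6 | x9 | ~x3) — x9 is true.
  14. (x1 | ~x7 | ~x9) — x1 is true.
  15. (x7 | ~x3 | ~x8) — ~x8 is true.
  16. (x7 | x3 | x4) — x3 is true.
  17. (x7 | x6) — x6 is true.
  18. (~x6 | x1 | x7) — x1 is true.
  19. (x5 | x1 | x4) — x1 is true.
  20. (x5 | x1 | ~x9) — x1 is true.
  21. (~x4 | ~x1) — ~x4 is true.
  22. (x2 | ~x7 | ~x9) — ~x7 is true.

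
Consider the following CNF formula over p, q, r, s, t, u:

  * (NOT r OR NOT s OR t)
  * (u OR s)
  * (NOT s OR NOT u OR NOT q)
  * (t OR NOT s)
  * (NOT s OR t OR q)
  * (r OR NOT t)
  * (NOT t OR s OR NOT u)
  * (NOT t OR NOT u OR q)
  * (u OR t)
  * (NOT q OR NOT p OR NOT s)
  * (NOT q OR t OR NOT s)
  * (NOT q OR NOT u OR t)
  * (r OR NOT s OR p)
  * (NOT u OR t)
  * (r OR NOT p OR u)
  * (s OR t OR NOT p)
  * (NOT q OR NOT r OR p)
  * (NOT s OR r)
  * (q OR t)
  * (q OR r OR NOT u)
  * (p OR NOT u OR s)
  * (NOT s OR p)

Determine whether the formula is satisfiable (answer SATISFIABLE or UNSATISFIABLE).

Branch on p: take p = True.
Set q = False and propagate.
  then t is forced to True.
  then r is forced to True.
  then u is forced to False.
  then s is forced to True.
Every clause has at least one true literal under this assignment.
So p = T, q = F, r = T, s = T, t = T, u = F is a satisfying assignment.

SATISFIABLE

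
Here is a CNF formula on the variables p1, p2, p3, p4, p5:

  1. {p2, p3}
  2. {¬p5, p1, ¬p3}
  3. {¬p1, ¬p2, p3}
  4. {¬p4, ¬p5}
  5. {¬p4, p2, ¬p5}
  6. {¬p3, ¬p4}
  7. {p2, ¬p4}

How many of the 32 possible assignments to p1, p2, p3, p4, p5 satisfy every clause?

Case analysis on p2 and p3:
  p2=T, p3=T: remaining (p1,p4,p5) ∈ {(F,F,F); (T,F,F); (T,F,T)} — 3.
  p2=T, p3=F: remaining (p1,p4,p5) ∈ {(F,F,F); (F,F,T); (F,T,F)} — 3.
  p2=F, p3=T: remaining (p1,p4,p5) ∈ {(F,F,F); (T,F,F); (T,F,T)} — 3.
  p2=F, p3=F: a clause becomes empty — 0.
Total: 3 + 3 + 3 + 0 = 9.

9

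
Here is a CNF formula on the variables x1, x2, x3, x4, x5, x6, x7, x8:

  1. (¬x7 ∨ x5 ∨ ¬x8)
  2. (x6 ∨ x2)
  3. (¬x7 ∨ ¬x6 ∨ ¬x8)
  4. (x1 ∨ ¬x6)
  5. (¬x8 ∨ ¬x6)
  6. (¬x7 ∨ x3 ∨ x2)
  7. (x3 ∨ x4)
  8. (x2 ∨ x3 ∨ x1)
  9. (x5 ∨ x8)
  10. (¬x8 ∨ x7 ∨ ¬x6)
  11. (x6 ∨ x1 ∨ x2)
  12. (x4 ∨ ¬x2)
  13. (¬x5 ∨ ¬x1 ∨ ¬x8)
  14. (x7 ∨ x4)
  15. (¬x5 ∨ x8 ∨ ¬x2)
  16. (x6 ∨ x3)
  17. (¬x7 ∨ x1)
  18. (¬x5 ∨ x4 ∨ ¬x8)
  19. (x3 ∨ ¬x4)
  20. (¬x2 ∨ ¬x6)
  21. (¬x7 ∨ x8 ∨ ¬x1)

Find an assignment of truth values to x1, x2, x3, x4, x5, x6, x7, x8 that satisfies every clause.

Pure literal: x3 appears only positively; assign x3 = True.
Try x1 = False.
  then x6 is forced to False.
  then x2 is forced to True.
  then x4 is forced to True.
  then x7 is forced to False.
Try x5 = True.
  then x8 is forced to True.

x1=0  x2=1  x3=1  x4=1  x5=1  x6=0  x7=0  x8=1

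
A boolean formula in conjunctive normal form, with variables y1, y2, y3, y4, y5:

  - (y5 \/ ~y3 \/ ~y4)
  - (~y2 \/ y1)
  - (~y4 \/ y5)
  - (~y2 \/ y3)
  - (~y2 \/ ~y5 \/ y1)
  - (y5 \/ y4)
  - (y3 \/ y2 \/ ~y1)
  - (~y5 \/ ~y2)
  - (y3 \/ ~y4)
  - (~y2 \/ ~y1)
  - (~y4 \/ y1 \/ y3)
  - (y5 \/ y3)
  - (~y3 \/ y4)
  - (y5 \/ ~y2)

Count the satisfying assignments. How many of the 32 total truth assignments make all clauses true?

Satisfying assignments:
  y1=F y2=F y3=F y4=F y5=T
  y1=F y2=F y3=T y4=T y5=T
  y1=T y2=F y3=T y4=T y5=T
Count: 3.

3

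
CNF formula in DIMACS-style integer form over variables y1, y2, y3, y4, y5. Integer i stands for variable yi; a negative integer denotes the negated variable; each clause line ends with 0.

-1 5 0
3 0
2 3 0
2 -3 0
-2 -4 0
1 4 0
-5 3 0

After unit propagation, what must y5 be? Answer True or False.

True

Unit clause (y3) sets y3 = True.
(~y3 | y2): since y3 = True, the clause reduces to (y2). y2 = True.
In (~y4 | ~y2), ~y2 is now false; ~y4 must hold, so y4 = False.
(y4 | y1) with y4 = False leaves only y1, so y1 = True.
(y5 | ~y1) with y1 = True leaves only y5, so y5 = True.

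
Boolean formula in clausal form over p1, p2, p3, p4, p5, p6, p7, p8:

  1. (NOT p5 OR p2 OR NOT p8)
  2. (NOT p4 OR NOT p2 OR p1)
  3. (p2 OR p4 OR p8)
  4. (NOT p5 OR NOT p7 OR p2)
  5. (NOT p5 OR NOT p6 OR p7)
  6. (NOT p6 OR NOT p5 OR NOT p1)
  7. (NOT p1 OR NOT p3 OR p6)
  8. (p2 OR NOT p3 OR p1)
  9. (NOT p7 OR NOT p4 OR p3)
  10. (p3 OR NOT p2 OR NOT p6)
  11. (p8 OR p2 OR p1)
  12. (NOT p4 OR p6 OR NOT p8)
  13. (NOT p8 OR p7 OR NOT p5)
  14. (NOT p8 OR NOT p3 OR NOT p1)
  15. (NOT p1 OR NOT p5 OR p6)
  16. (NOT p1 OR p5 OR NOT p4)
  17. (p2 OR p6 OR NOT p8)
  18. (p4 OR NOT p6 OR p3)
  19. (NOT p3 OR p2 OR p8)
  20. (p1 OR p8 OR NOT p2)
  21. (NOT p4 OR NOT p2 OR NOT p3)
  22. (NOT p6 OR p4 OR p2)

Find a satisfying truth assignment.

Try p1 = True.
The remaining clauses are satisfied by p2 = True, p3 = True, p4 = False, p5 = False, p6 = True, p7 = False, p8 = False.

p1 = T  p2 = T  p3 = T  p4 = F  p5 = F  p6 = T  p7 = F  p8 = F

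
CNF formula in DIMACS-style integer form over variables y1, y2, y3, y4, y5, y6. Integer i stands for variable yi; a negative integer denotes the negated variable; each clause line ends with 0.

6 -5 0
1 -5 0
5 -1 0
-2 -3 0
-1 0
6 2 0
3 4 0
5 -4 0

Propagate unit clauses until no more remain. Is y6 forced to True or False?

Unit clause (~y1) sets y1 = False.
From (~y5 | y1) and y1 = False: y5 = False.
From (~y4 | y5) and y5 = False: y4 = False.
From (y3 | y4) and y4 = False: y3 = True.
From (~y3 | ~y2) and y3 = True: y2 = False.
In (y6 | y2), y2 is now false; y6 must hold, so y6 = True.

True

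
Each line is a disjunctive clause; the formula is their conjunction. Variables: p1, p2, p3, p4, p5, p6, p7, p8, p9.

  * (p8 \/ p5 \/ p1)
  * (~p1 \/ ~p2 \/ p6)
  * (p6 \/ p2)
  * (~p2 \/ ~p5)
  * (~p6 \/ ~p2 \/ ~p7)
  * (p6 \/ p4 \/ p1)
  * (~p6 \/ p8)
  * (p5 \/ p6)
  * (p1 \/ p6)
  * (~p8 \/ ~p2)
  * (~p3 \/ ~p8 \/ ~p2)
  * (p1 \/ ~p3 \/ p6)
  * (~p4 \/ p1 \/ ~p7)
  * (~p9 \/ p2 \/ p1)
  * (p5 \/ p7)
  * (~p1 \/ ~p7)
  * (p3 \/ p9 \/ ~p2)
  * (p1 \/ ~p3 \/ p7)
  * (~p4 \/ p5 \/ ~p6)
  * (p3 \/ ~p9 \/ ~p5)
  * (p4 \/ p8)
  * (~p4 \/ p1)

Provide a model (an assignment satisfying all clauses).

p1 = True, p2 = False, p3 = False, p4 = False, p5 = True, p6 = True, p7 = False, p8 = True, p9 = False

Try p1 = True.
  then p7 is forced to False.
  then p5 is forced to True.
  then p2 is forced to False.
  then p6 is forced to True.
  then p8 is forced to True.
For the remaining variables, p3 = False, p4 = False, p9 = False works.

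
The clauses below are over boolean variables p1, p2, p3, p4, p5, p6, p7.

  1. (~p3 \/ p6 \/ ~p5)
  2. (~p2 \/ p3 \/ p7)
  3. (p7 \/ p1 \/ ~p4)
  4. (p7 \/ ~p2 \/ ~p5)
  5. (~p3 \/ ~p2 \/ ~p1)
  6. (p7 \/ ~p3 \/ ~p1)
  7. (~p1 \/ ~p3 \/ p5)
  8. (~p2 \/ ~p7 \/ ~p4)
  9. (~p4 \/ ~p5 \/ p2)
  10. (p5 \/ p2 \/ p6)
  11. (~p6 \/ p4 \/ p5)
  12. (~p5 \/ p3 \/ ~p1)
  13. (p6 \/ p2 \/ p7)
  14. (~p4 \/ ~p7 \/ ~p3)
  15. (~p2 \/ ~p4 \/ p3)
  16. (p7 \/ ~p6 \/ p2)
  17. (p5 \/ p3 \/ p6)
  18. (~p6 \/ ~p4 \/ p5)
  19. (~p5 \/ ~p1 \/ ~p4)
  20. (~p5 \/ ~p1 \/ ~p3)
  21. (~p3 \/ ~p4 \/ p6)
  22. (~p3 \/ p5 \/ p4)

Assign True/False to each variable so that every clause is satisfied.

p1=0, p2=1, p3=0, p4=0, p5=1, p6=0, p7=1

Check each clause:
  1. (p6 \/ ~p5 \/ ~p3) — ~p3 is true.
  2. (p3 \/ ~p2 \/ p7) — p7 is true.
  3. (~p4 \/ p1 \/ p7) — ~p4 is true.
  4. (p7 \/ ~p2 \/ ~p5) — p7 is true.
  5. (~p1 \/ ~p3 \/ ~p2) — ~p3 is true.
  6. (~p1 \/ p7 \/ ~p3) — ~p3 is true.
  7. (~p3 \/ p5 \/ ~p1) — p5 is true.
  8. (~p7 \/ ~p4 \/ ~p2) — ~p4 is true.
  9. (p2 \/ ~p4 \/ ~p5) — p2 is true.
  10. (p5 \/ p6 \/ p2) — p2 is true.
  11. (~p6 \/ p5 \/ p4) — ~p6 is true.
  12. (~p5 \/ ~p1 \/ p3) — ~p1 is true.
  13. (p6 \/ p7 \/ p2) — p2 is true.
  14. (~p4 \/ ~p3 \/ ~p7) — ~p4 is true.
  15. (~p4 \/ ~p2 \/ p3) — ~p4 is true.
  16. (~p6 \/ p2 \/ p7) — ~p6 is true.
  17. (p6 \/ p5 \/ p3) — p5 is true.
  18. (~p4 \/ p5 \/ ~p6) — ~p6 is true.
  19. (~p1 \/ ~p4 \/ ~p5) — ~p4 is true.
  20. (~p3 \/ ~p1 \/ ~p5) — ~p3 is true.
  21. (p6 \/ ~p4 \/ ~p3) — ~p4 is true.
  22. (p5 \/ p4 \/ ~p3) — ~p3 is true.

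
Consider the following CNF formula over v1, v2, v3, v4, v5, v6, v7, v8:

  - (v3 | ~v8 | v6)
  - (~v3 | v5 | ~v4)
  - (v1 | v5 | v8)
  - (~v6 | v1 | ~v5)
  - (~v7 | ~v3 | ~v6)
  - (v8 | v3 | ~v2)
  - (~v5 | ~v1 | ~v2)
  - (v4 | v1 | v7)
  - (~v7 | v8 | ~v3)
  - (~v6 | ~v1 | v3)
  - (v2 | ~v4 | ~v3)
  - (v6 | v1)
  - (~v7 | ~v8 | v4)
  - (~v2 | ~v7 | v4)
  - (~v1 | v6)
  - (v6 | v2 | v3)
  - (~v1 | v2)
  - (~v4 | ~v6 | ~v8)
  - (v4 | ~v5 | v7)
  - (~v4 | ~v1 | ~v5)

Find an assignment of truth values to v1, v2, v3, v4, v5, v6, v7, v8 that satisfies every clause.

v1 = 1, v2 = 1, v3 = 1, v4 = 0, v5 = 0, v6 = 1, v7 = 0, v8 = 0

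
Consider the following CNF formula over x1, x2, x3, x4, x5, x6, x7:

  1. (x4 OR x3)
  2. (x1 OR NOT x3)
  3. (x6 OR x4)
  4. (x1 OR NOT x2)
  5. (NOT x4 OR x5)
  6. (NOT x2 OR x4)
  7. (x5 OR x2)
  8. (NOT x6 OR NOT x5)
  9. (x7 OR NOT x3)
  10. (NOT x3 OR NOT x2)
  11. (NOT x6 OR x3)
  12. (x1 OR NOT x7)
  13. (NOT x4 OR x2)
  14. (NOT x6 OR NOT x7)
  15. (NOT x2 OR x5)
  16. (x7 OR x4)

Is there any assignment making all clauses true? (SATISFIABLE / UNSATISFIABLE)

x1 occurs only positively in the remaining clauses — set x1 = True.
Try x2 = True.
  then x4 is forced to True.
  then x5 is forced to True.
  then x6 is forced to False.
  then x3 is forced to False.
x7 is now unconstrained; take x7 = True.
Every clause has at least one true literal under this assignment.
So x1=T  x2=T  x3=F  x4=T  x5=T  x6=F  x7=T is a satisfying assignment.

SATISFIABLE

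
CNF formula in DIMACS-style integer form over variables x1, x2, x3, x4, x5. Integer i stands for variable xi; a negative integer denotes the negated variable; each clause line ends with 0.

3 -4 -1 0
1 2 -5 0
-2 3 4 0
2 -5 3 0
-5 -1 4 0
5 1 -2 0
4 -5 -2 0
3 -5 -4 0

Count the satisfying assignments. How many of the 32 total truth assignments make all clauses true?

Split on x5, then x2.
  x5=1, x2=1: remaining (x1,x3,x4) ∈ {(0,1,1); (1,1,1)} — 2.
  x5=1, x2=0: remaining (x1,x3,x4) ∈ {(1,1,1)} — 1.
  x5=0, x2=1: remaining (x1,x3,x4) ∈ {(1,1,0); (1,1,1)} — 2.
  x5=0, x2=0: 7 of the 8 assignments to (x1,x3,x4) work.
Total: 2 + 1 + 2 + 7 = 12.

12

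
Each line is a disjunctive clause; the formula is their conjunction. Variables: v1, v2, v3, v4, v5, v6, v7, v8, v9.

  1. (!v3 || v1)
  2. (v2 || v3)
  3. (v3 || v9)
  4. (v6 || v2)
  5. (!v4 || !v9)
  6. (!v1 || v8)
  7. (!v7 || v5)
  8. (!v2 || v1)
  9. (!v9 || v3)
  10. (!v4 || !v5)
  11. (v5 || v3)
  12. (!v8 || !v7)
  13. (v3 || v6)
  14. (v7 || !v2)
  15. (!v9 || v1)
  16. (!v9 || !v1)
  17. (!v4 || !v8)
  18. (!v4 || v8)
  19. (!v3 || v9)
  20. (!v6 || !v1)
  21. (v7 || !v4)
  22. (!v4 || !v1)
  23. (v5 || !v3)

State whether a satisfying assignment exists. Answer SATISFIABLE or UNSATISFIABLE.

v3 = True:
  propagation gives v1=True, v8=True, v7=False, v2=False; an empty clause results — contradiction.
v3 = False:
  propagation gives v2=True, v9=True; an empty clause results — contradiction.
Every branch closes, so no satisfying assignment exists.

UNSATISFIABLE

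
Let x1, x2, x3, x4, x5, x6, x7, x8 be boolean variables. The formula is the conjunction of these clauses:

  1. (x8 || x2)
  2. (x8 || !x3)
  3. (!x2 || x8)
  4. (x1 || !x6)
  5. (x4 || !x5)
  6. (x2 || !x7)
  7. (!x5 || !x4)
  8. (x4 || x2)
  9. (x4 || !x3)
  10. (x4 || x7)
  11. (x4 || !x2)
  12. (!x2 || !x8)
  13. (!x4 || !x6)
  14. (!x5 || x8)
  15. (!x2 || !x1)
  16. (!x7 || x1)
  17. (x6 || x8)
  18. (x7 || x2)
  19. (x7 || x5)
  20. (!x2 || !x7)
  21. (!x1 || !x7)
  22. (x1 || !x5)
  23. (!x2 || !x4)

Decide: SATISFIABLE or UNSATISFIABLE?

UNSATISFIABLE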